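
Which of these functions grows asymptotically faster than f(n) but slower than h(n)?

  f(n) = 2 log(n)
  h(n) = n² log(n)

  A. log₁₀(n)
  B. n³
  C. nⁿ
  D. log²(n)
D

We need g(n) with 2 log(n) = o(g(n)) and g(n) = o(n² log(n)), i.e. O(log n) ≺ g ≺ O(n² log n).
Check each option:
  A. log₁₀(n) — O(log n) does not grow strictly faster than f(n)
  B. n³ — O(n³) does not grow strictly slower than h(n)
  C. nⁿ — O(nⁿ) does not grow strictly slower than h(n)
  D. log²(n) — O(log² n) is strictly between O(log n) and O(n² log n) ✓

Only option D (log²(n)) lies strictly between.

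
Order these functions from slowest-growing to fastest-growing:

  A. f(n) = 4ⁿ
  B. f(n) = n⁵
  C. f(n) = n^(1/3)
C < B < A

Comparing growth rates:
C = n^(1/3) is O(n^(1/3))
B = n⁵ is O(n⁵)
A = 4ⁿ is O(4ⁿ)

Therefore, the order from slowest to fastest is: C < B < A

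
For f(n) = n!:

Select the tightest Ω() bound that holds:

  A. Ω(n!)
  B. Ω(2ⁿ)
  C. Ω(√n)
A

f(n) = n! is Ω(n!).
All listed options are valid Big-Ω bounds (lower bounds),
but Ω(n!) is the tightest (largest valid bound).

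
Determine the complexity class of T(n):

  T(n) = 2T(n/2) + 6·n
Θ(n log n)

Master Theorem: a = 2, b = 2, f(n) = 6·n.
Compute the critical exponent d = log₂(2) = 1.
Compare f(n) = Θ(n) against n^d:
  k = 1 = d, so f(n) = Θ(n^d) — Case 2.
  Work is balanced across levels: T(n) = Θ(n^d log n) = Θ(n log n).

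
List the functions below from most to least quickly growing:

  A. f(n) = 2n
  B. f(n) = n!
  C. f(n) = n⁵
B > C > A

Comparing growth rates:
B = n! is O(n!)
C = n⁵ is O(n⁵)
A = 2n is O(n)

Therefore, the order from fastest to slowest is: B > C > A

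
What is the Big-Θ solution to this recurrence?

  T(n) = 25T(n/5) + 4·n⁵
Θ(n⁵)

Master Theorem: a = 25, b = 5, f(n) = 4·n⁵.
Compute the critical exponent d = log₅(25) = 2.
Compare f(n) = Θ(n⁵) against n^d:
  k = 5 > d = 2, so f(n) = Ω(n^(d+ε)) — Case 3.
  Regularity: a·(n/b)^5/n^5 = a/b^5 = 25/3125 < 1 ✓.
  The top-level work dominates: T(n) = Θ(f(n)) = Θ(n⁵).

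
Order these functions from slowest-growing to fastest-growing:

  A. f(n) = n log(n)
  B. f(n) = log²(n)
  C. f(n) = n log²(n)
B < A < C

Comparing growth rates:
B = log²(n) is O(log² n)
A = n log(n) is O(n log n)
C = n log²(n) is O(n log² n)

Therefore, the order from slowest to fastest is: B < A < C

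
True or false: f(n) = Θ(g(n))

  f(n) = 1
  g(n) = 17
True

f(n) = 1 and g(n) = 17 are both O(1).
Since they have the same asymptotic growth rate, f(n) = Θ(g(n)) is true.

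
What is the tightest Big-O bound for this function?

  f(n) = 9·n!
O(n!)

The dominant term in 9·n! is 9·n!, which is Θ(n!).
Constants are absorbed, so the tightest bound is O(n!).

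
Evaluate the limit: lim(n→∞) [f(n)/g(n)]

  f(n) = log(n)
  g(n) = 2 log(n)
1/2

Since log(n) and 2 log(n) have the same growth rate (O(log n)),
the ratio converges to a constant: 1/2.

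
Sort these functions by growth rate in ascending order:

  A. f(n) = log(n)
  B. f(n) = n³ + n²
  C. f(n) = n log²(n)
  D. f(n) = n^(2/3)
A < D < C < B

Comparing growth rates:
A = log(n) is O(log n)
D = n^(2/3) is O(n^(2/3))
C = n log²(n) is O(n log² n)
B = n³ + n² is O(n³)

Therefore, the order from slowest to fastest is: A < D < C < B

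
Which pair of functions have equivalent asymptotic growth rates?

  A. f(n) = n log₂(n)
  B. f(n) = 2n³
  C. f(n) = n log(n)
A and C

Examining each function:
  A. n log₂(n) is O(n log n)
  B. 2n³ is O(n³)
  C. n log(n) is O(n log n)

Functions A and C both have the same complexity class.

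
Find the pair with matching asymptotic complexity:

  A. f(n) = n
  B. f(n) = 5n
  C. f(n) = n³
A and B

Examining each function:
  A. n is O(n)
  B. 5n is O(n)
  C. n³ is O(n³)

Functions A and B both have the same complexity class.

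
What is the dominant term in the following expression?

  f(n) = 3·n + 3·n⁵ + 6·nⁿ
6·nⁿ

Looking at each term:
  - 3·n is O(n)
  - 3·n⁵ is O(n⁵)
  - 6·nⁿ is O(nⁿ)

The term 6·nⁿ (O(nⁿ)) grows fastest and dominates all others.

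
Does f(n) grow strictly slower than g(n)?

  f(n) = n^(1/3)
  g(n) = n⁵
True

f(n) = n^(1/3) is O(n^(1/3)), and g(n) = n⁵ is O(n⁵).
Since O(n^(1/3)) grows strictly slower than O(n⁵), f(n) = o(g(n)) is true.
This means lim(n→∞) f(n)/g(n) = 0.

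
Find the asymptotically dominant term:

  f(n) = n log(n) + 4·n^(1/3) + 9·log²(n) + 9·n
n log(n)

Looking at each term:
  - n log(n) is O(n log n)
  - 4·n^(1/3) is O(n^(1/3))
  - 9·log²(n) is O(log² n)
  - 9·n is O(n)

The term n log(n) (O(n log n)) grows fastest and dominates all others.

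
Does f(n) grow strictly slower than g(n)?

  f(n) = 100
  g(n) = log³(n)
True

f(n) = 100 is O(1), and g(n) = log³(n) is O(log³ n).
Since O(1) grows strictly slower than O(log³ n), f(n) = o(g(n)) is true.
This means lim(n→∞) f(n)/g(n) = 0.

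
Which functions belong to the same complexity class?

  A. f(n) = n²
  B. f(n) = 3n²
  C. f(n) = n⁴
A and B

Examining each function:
  A. n² is O(n²)
  B. 3n² is O(n²)
  C. n⁴ is O(n⁴)

Functions A and B both have the same complexity class.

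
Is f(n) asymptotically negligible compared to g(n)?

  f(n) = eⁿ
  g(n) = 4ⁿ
True

f(n) = eⁿ is O(eⁿ), and g(n) = 4ⁿ is O(4ⁿ).
Since O(eⁿ) grows strictly slower than O(4ⁿ), f(n) = o(g(n)) is true.
This means lim(n→∞) f(n)/g(n) = 0.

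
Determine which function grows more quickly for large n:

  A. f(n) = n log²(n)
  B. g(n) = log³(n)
A

f(n) = n log²(n) is O(n log² n), while g(n) = log³(n) is O(log³ n).
Since O(n log² n) grows faster than O(log³ n), f(n) dominates.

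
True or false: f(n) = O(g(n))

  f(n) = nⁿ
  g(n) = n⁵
False

f(n) = nⁿ is O(nⁿ), and g(n) = n⁵ is O(n⁵).
Since O(nⁿ) grows faster than O(n⁵), f(n) = O(g(n)) is false.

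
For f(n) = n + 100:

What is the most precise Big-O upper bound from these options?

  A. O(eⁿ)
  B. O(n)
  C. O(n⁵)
B

f(n) = n + 100 is O(n).
All listed options are valid Big-O bounds (upper bounds),
but O(n) is the tightest (smallest valid bound).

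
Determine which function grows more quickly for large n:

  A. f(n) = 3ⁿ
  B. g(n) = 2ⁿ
A

f(n) = 3ⁿ is O(3ⁿ), while g(n) = 2ⁿ is O(2ⁿ).
Since O(3ⁿ) grows faster than O(2ⁿ), f(n) dominates.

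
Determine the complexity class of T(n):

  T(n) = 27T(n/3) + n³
Θ(n³ log n)

Master Theorem: a = 27, b = 3, f(n) = n³.
Compute the critical exponent d = log₃(27) = 3.
Compare f(n) = Θ(n³) against n^d:
  k = 3 = d, so f(n) = Θ(n^d) — Case 2.
  Work is balanced across levels: T(n) = Θ(n^d log n) = Θ(n³ log n).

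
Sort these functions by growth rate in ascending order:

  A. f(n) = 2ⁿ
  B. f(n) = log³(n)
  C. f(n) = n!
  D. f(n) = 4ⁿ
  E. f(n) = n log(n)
B < E < A < D < C

Comparing growth rates:
B = log³(n) is O(log³ n)
E = n log(n) is O(n log n)
A = 2ⁿ is O(2ⁿ)
D = 4ⁿ is O(4ⁿ)
C = n! is O(n!)

Therefore, the order from slowest to fastest is: B < E < A < D < C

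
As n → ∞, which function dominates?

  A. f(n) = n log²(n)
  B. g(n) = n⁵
B

f(n) = n log²(n) is O(n log² n), while g(n) = n⁵ is O(n⁵).
Since O(n⁵) grows faster than O(n log² n), g(n) dominates.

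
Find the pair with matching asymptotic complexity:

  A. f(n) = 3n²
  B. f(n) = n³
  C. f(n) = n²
A and C

Examining each function:
  A. 3n² is O(n²)
  B. n³ is O(n³)
  C. n² is O(n²)

Functions A and C both have the same complexity class.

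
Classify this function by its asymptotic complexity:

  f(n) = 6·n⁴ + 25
O(n⁴)

The dominant term in 6·n⁴ + 25 is 6·n⁴, which is Θ(n⁴).
Lower-order terms (25) are asymptotically negligible.
Constants are absorbed, so the tightest bound is O(n⁴).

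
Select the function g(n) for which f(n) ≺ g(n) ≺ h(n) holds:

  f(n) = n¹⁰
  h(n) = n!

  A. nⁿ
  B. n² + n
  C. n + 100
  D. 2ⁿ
D

We need g(n) with n¹⁰ = o(g(n)) and g(n) = o(n!), i.e. O(n¹⁰) ≺ g ≺ O(n!).
Check each option:
  A. nⁿ — O(nⁿ) does not grow strictly slower than h(n)
  B. n² + n — O(n²) does not grow strictly faster than f(n)
  C. n + 100 — O(n) does not grow strictly faster than f(n)
  D. 2ⁿ — O(2ⁿ) is strictly between O(n¹⁰) and O(n!) ✓

Only option D (2ⁿ) lies strictly between.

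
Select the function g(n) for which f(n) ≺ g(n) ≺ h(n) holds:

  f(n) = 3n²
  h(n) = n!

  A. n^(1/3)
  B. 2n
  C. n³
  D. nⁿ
C

We need g(n) with 3n² = o(g(n)) and g(n) = o(n!), i.e. O(n²) ≺ g ≺ O(n!).
Check each option:
  A. n^(1/3) — O(n^(1/3)) does not grow strictly faster than f(n)
  B. 2n — O(n) does not grow strictly faster than f(n)
  C. n³ — O(n³) is strictly between O(n²) and O(n!) ✓
  D. nⁿ — O(nⁿ) does not grow strictly slower than h(n)

Only option C (n³) lies strictly between.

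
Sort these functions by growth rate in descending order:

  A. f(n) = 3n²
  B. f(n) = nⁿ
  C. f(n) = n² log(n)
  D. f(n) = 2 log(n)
B > C > A > D

Comparing growth rates:
B = nⁿ is O(nⁿ)
C = n² log(n) is O(n² log n)
A = 3n² is O(n²)
D = 2 log(n) is O(log n)

Therefore, the order from fastest to slowest is: B > C > A > D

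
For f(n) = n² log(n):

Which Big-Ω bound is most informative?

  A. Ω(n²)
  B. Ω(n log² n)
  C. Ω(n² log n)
C

f(n) = n² log(n) is Ω(n² log n).
All listed options are valid Big-Ω bounds (lower bounds),
but Ω(n² log n) is the tightest (largest valid bound).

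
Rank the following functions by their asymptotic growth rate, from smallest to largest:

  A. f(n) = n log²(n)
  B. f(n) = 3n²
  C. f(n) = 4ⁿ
A < B < C

Comparing growth rates:
A = n log²(n) is O(n log² n)
B = 3n² is O(n²)
C = 4ⁿ is O(4ⁿ)

Therefore, the order from slowest to fastest is: A < B < C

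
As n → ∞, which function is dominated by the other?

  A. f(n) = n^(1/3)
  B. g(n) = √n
A

f(n) = n^(1/3) is O(n^(1/3)), while g(n) = √n is O(√n).
Since O(n^(1/3)) grows slower than O(√n), f(n) is dominated.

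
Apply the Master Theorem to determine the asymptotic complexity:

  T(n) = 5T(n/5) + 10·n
Θ(n log n)

Master Theorem: a = 5, b = 5, f(n) = 10·n.
Compute the critical exponent d = log₅(5) = 1.
Compare f(n) = Θ(n) against n^d:
  k = 1 = d, so f(n) = Θ(n^d) — Case 2.
  Work is balanced across levels: T(n) = Θ(n^d log n) = Θ(n log n).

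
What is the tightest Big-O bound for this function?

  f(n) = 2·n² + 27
O(n²)

The dominant term in 2·n² + 27 is 2·n², which is Θ(n²).
Lower-order terms (27) are asymptotically negligible.
Constants are absorbed, so the tightest bound is O(n²).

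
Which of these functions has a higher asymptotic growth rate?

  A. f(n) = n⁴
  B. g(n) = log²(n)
A

f(n) = n⁴ is O(n⁴), while g(n) = log²(n) is O(log² n).
Since O(n⁴) grows faster than O(log² n), f(n) dominates.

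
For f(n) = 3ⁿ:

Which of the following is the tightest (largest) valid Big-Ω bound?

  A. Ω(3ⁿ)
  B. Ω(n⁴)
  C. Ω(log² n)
A

f(n) = 3ⁿ is Ω(3ⁿ).
All listed options are valid Big-Ω bounds (lower bounds),
but Ω(3ⁿ) is the tightest (largest valid bound).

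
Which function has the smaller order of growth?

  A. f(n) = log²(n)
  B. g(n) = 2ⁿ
A

f(n) = log²(n) is O(log² n), while g(n) = 2ⁿ is O(2ⁿ).
Since O(log² n) grows slower than O(2ⁿ), f(n) is dominated.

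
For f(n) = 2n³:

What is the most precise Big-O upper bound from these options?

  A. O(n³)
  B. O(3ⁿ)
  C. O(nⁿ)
A

f(n) = 2n³ is O(n³).
All listed options are valid Big-O bounds (upper bounds),
but O(n³) is the tightest (smallest valid bound).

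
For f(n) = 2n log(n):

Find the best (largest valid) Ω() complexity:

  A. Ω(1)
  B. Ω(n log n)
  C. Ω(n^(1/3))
B

f(n) = 2n log(n) is Ω(n log n).
All listed options are valid Big-Ω bounds (lower bounds),
but Ω(n log n) is the tightest (largest valid bound).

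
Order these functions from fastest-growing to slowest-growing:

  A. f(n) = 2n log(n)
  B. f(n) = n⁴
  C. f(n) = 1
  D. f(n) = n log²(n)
B > D > A > C

Comparing growth rates:
B = n⁴ is O(n⁴)
D = n log²(n) is O(n log² n)
A = 2n log(n) is O(n log n)
C = 1 is O(1)

Therefore, the order from fastest to slowest is: B > D > A > C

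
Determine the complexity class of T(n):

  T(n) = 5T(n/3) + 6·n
Θ(n^log₃(5))

Master Theorem: a = 5, b = 3, f(n) = 6·n.
Compute the critical exponent d = log₃(5) = 1.465.
Compare f(n) = Θ(n) against n^d:
  k = 1 < d = 1.465, so f(n) = O(n^(d-ε)) — Case 1.
  The recursion cost dominates: T(n) = Θ(n^d) = Θ(n^log₃(5)).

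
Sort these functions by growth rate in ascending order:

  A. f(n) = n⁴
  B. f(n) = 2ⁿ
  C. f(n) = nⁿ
A < B < C

Comparing growth rates:
A = n⁴ is O(n⁴)
B = 2ⁿ is O(2ⁿ)
C = nⁿ is O(nⁿ)

Therefore, the order from slowest to fastest is: A < B < C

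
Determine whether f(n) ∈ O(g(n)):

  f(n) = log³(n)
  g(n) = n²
True

f(n) = log³(n) is O(log³ n), and g(n) = n² is O(n²).
Since O(log³ n) ⊆ O(n²) (f grows no faster than g), f(n) = O(g(n)) is true.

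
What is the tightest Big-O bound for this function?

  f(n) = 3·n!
O(n!)

The dominant term in 3·n! is 3·n!, which is Θ(n!).
Constants are absorbed, so the tightest bound is O(n!).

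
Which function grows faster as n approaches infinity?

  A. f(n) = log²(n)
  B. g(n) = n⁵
B

f(n) = log²(n) is O(log² n), while g(n) = n⁵ is O(n⁵).
Since O(n⁵) grows faster than O(log² n), g(n) dominates.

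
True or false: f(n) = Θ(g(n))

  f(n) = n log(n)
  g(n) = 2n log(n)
True

f(n) = n log(n) and g(n) = 2n log(n) are both O(n log n).
Since they have the same asymptotic growth rate, f(n) = Θ(g(n)) is true.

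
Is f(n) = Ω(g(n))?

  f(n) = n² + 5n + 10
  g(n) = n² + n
True

f(n) = n² + 5n + 10 and g(n) = n² + n are both O(n²).
Big-Ω permits equal growth rates (f ≥ c·g for some c > 0), so f(n) = Ω(g(n)) is true.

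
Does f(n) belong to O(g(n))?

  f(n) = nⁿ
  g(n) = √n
False

f(n) = nⁿ is O(nⁿ), and g(n) = √n is O(√n).
Since O(nⁿ) grows faster than O(√n), f(n) = O(g(n)) is false.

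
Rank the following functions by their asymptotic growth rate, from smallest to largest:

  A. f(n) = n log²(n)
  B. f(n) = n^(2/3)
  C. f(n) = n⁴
B < A < C

Comparing growth rates:
B = n^(2/3) is O(n^(2/3))
A = n log²(n) is O(n log² n)
C = n⁴ is O(n⁴)

Therefore, the order from slowest to fastest is: B < A < C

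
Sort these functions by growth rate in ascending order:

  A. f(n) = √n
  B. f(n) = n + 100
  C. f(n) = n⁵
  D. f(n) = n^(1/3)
D < A < B < C

Comparing growth rates:
D = n^(1/3) is O(n^(1/3))
A = √n is O(√n)
B = n + 100 is O(n)
C = n⁵ is O(n⁵)

Therefore, the order from slowest to fastest is: D < A < B < C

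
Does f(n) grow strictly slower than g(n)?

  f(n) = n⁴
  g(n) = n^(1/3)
False

f(n) = n⁴ is O(n⁴), and g(n) = n^(1/3) is O(n^(1/3)).
Since O(n⁴) grows faster than or equal to O(n^(1/3)), f(n) = o(g(n)) is false.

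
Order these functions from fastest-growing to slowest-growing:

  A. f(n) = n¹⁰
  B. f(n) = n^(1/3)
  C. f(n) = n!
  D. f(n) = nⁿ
D > C > A > B

Comparing growth rates:
D = nⁿ is O(nⁿ)
C = n! is O(n!)
A = n¹⁰ is O(n¹⁰)
B = n^(1/3) is O(n^(1/3))

Therefore, the order from fastest to slowest is: D > C > A > B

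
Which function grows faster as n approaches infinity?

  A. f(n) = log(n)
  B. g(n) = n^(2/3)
B

f(n) = log(n) is O(log n), while g(n) = n^(2/3) is O(n^(2/3)).
Since O(n^(2/3)) grows faster than O(log n), g(n) dominates.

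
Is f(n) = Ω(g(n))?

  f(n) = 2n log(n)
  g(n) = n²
False

f(n) = 2n log(n) is O(n log n), and g(n) = n² is O(n²).
Since O(n log n) grows slower than O(n²), f(n) = Ω(g(n)) is false.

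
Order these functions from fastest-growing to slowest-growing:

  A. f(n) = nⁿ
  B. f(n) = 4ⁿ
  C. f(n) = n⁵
A > B > C

Comparing growth rates:
A = nⁿ is O(nⁿ)
B = 4ⁿ is O(4ⁿ)
C = n⁵ is O(n⁵)

Therefore, the order from fastest to slowest is: A > B > C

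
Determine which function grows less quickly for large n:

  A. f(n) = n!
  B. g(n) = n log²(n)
B

f(n) = n! is O(n!), while g(n) = n log²(n) is O(n log² n).
Since O(n log² n) grows slower than O(n!), g(n) is dominated.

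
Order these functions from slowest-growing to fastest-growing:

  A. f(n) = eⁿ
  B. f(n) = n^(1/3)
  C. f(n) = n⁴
B < C < A

Comparing growth rates:
B = n^(1/3) is O(n^(1/3))
C = n⁴ is O(n⁴)
A = eⁿ is O(eⁿ)

Therefore, the order from slowest to fastest is: B < C < A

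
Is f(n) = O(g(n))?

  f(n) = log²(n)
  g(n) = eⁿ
True

f(n) = log²(n) is O(log² n), and g(n) = eⁿ is O(eⁿ).
Since O(log² n) ⊆ O(eⁿ) (f grows no faster than g), f(n) = O(g(n)) is true.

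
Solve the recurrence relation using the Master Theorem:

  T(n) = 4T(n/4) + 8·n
Θ(n log n)

Master Theorem: a = 4, b = 4, f(n) = 8·n.
Compute the critical exponent d = log₄(4) = 1.
Compare f(n) = Θ(n) against n^d:
  k = 1 = d, so f(n) = Θ(n^d) — Case 2.
  Work is balanced across levels: T(n) = Θ(n^d log n) = Θ(n log n).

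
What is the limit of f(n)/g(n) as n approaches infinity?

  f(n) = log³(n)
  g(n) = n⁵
0

Since log³(n) (O(log³ n)) grows slower than n⁵ (O(n⁵)),
the ratio f(n)/g(n) → 0 as n → ∞.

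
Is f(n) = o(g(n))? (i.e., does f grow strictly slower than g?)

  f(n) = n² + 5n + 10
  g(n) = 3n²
False

f(n) = n² + 5n + 10 is O(n²), and g(n) = 3n² is O(n²).
Since they have the same growth rate, f(n) = o(g(n)) is false.
(f = o(g) requires f to grow strictly slower, not equal.)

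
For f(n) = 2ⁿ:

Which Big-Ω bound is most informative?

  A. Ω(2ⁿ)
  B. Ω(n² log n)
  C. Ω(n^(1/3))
A

f(n) = 2ⁿ is Ω(2ⁿ).
All listed options are valid Big-Ω bounds (lower bounds),
but Ω(2ⁿ) is the tightest (largest valid bound).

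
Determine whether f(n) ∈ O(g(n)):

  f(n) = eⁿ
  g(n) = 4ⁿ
True

f(n) = eⁿ is O(eⁿ), and g(n) = 4ⁿ is O(4ⁿ).
Since O(eⁿ) ⊆ O(4ⁿ) (f grows no faster than g), f(n) = O(g(n)) is true.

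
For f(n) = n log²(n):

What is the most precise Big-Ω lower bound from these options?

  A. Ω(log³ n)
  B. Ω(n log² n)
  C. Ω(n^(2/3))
B

f(n) = n log²(n) is Ω(n log² n).
All listed options are valid Big-Ω bounds (lower bounds),
but Ω(n log² n) is the tightest (largest valid bound).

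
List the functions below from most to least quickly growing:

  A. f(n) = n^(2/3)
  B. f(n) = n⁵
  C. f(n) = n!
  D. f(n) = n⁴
C > B > D > A

Comparing growth rates:
C = n! is O(n!)
B = n⁵ is O(n⁵)
D = n⁴ is O(n⁴)
A = n^(2/3) is O(n^(2/3))

Therefore, the order from fastest to slowest is: C > B > D > A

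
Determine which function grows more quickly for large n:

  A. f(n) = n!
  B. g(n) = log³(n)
A

f(n) = n! is O(n!), while g(n) = log³(n) is O(log³ n).
Since O(n!) grows faster than O(log³ n), f(n) dominates.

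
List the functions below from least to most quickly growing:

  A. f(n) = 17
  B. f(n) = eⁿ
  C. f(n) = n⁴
A < C < B

Comparing growth rates:
A = 17 is O(1)
C = n⁴ is O(n⁴)
B = eⁿ is O(eⁿ)

Therefore, the order from slowest to fastest is: A < C < B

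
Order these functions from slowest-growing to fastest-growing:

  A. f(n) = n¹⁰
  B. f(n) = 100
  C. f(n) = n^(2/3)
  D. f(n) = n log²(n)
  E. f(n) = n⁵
B < C < D < E < A

Comparing growth rates:
B = 100 is O(1)
C = n^(2/3) is O(n^(2/3))
D = n log²(n) is O(n log² n)
E = n⁵ is O(n⁵)
A = n¹⁰ is O(n¹⁰)

Therefore, the order from slowest to fastest is: B < C < D < E < A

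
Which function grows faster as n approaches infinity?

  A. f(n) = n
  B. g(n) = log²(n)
A

f(n) = n is O(n), while g(n) = log²(n) is O(log² n).
Since O(n) grows faster than O(log² n), f(n) dominates.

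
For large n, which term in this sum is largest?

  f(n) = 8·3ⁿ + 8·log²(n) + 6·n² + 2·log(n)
8·3ⁿ

Looking at each term:
  - 8·3ⁿ is O(3ⁿ)
  - 8·log²(n) is O(log² n)
  - 6·n² is O(n²)
  - 2·log(n) is O(log n)

The term 8·3ⁿ (O(3ⁿ)) grows fastest and dominates all others.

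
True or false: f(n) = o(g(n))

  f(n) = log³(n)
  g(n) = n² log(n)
True

f(n) = log³(n) is O(log³ n), and g(n) = n² log(n) is O(n² log n).
Since O(log³ n) grows strictly slower than O(n² log n), f(n) = o(g(n)) is true.
This means lim(n→∞) f(n)/g(n) = 0.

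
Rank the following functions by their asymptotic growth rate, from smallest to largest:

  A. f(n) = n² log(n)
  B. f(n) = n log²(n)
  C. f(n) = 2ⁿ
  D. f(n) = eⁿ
B < A < C < D

Comparing growth rates:
B = n log²(n) is O(n log² n)
A = n² log(n) is O(n² log n)
C = 2ⁿ is O(2ⁿ)
D = eⁿ is O(eⁿ)

Therefore, the order from slowest to fastest is: B < A < C < D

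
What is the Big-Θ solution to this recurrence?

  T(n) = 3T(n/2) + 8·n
Θ(n^log₂(3))

Master Theorem: a = 3, b = 2, f(n) = 8·n.
Compute the critical exponent d = log₂(3) = 1.585.
Compare f(n) = Θ(n) against n^d:
  k = 1 < d = 1.585, so f(n) = O(n^(d-ε)) — Case 1.
  The recursion cost dominates: T(n) = Θ(n^d) = Θ(n^log₂(3)).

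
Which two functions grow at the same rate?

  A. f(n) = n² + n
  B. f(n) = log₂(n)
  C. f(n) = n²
A and C

Examining each function:
  A. n² + n is O(n²)
  B. log₂(n) is O(log n)
  C. n² is O(n²)

Functions A and C both have the same complexity class.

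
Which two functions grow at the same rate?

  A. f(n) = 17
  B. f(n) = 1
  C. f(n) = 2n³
A and B

Examining each function:
  A. 17 is O(1)
  B. 1 is O(1)
  C. 2n³ is O(n³)

Functions A and B both have the same complexity class.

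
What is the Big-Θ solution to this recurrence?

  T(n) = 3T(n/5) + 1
Θ(n^log₅(3))

Master Theorem: a = 3, b = 5, f(n) = 1.
Compute the critical exponent d = log₅(3) = 0.683.
Compare f(n) = Θ(1) against n^d:
  k = 0 < d = 0.683, so f(n) = O(n^(d-ε)) — Case 1.
  The recursion cost dominates: T(n) = Θ(n^d) = Θ(n^log₅(3)).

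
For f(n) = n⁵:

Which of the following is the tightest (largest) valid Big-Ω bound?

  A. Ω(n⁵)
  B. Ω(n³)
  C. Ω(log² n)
A

f(n) = n⁵ is Ω(n⁵).
All listed options are valid Big-Ω bounds (lower bounds),
but Ω(n⁵) is the tightest (largest valid bound).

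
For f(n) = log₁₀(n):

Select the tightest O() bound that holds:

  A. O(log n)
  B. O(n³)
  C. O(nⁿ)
A

f(n) = log₁₀(n) is O(log n).
All listed options are valid Big-O bounds (upper bounds),
but O(log n) is the tightest (smallest valid bound).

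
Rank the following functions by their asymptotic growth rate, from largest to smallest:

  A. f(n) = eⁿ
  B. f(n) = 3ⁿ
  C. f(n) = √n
B > A > C

Comparing growth rates:
B = 3ⁿ is O(3ⁿ)
A = eⁿ is O(eⁿ)
C = √n is O(√n)

Therefore, the order from fastest to slowest is: B > A > C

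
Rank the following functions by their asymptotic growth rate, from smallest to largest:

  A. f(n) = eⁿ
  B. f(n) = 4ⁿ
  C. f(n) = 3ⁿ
A < C < B

Comparing growth rates:
A = eⁿ is O(eⁿ)
C = 3ⁿ is O(3ⁿ)
B = 4ⁿ is O(4ⁿ)

Therefore, the order from slowest to fastest is: A < C < B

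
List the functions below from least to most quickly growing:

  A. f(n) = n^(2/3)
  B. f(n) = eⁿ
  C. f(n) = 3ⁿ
A < B < C

Comparing growth rates:
A = n^(2/3) is O(n^(2/3))
B = eⁿ is O(eⁿ)
C = 3ⁿ is O(3ⁿ)

Therefore, the order from slowest to fastest is: A < B < C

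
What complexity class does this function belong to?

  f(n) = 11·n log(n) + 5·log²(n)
O(n log n)

The dominant term in 11·n log(n) + 5·log²(n) is 11·n log(n), which is Θ(n log n).
Lower-order terms (5·log²(n)) are asymptotically negligible.
Constants are absorbed, so the tightest bound is O(n log n).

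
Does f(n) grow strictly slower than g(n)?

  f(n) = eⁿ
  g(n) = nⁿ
True

f(n) = eⁿ is O(eⁿ), and g(n) = nⁿ is O(nⁿ).
Since O(eⁿ) grows strictly slower than O(nⁿ), f(n) = o(g(n)) is true.
This means lim(n→∞) f(n)/g(n) = 0.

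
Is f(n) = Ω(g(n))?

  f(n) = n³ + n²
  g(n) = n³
True

f(n) = n³ + n² and g(n) = n³ are both O(n³).
Big-Ω permits equal growth rates (f ≥ c·g for some c > 0), so f(n) = Ω(g(n)) is true.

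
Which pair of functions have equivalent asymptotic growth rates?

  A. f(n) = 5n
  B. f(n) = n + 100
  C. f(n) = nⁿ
A and B

Examining each function:
  A. 5n is O(n)
  B. n + 100 is O(n)
  C. nⁿ is O(nⁿ)

Functions A and B both have the same complexity class.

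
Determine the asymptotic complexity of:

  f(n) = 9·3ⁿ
O(3ⁿ)

The dominant term in 9·3ⁿ is 9·3ⁿ, which is Θ(3ⁿ).
Constants are absorbed, so the tightest bound is O(3ⁿ).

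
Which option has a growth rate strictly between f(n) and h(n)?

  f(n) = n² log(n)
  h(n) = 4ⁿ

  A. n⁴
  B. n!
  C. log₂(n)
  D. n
A

We need g(n) with n² log(n) = o(g(n)) and g(n) = o(4ⁿ), i.e. O(n² log n) ≺ g ≺ O(4ⁿ).
Check each option:
  A. n⁴ — O(n⁴) is strictly between O(n² log n) and O(4ⁿ) ✓
  B. n! — O(n!) does not grow strictly slower than h(n)
  C. log₂(n) — O(log n) does not grow strictly faster than f(n)
  D. n — O(n) does not grow strictly faster than f(n)

Only option A (n⁴) lies strictly between.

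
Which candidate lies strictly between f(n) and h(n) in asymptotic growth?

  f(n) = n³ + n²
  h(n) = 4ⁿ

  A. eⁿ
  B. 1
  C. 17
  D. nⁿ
A

We need g(n) with n³ + n² = o(g(n)) and g(n) = o(4ⁿ), i.e. O(n³) ≺ g ≺ O(4ⁿ).
Check each option:
  A. eⁿ — O(eⁿ) is strictly between O(n³) and O(4ⁿ) ✓
  B. 1 — O(1) does not grow strictly faster than f(n)
  C. 17 — O(1) does not grow strictly faster than f(n)
  D. nⁿ — O(nⁿ) does not grow strictly slower than h(n)

Only option A (eⁿ) lies strictly between.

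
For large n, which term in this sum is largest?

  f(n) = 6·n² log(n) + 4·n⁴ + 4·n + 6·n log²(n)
4·n⁴

Looking at each term:
  - 6·n² log(n) is O(n² log n)
  - 4·n⁴ is O(n⁴)
  - 4·n is O(n)
  - 6·n log²(n) is O(n log² n)

The term 4·n⁴ (O(n⁴)) grows fastest and dominates all others.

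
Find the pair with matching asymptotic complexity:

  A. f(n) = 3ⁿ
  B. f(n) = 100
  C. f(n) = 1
B and C

Examining each function:
  A. 3ⁿ is O(3ⁿ)
  B. 100 is O(1)
  C. 1 is O(1)

Functions B and C both have the same complexity class.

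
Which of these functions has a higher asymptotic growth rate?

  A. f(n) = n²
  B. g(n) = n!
B

f(n) = n² is O(n²), while g(n) = n! is O(n!).
Since O(n!) grows faster than O(n²), g(n) dominates.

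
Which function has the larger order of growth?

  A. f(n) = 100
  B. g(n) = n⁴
B

f(n) = 100 is O(1), while g(n) = n⁴ is O(n⁴).
Since O(n⁴) grows faster than O(1), g(n) dominates.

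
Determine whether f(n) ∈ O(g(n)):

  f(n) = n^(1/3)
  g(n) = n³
True

f(n) = n^(1/3) is O(n^(1/3)), and g(n) = n³ is O(n³).
Since O(n^(1/3)) ⊆ O(n³) (f grows no faster than g), f(n) = O(g(n)) is true.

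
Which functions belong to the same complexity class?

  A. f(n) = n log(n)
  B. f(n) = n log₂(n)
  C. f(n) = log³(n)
A and B

Examining each function:
  A. n log(n) is O(n log n)
  B. n log₂(n) is O(n log n)
  C. log³(n) is O(log³ n)

Functions A and B both have the same complexity class.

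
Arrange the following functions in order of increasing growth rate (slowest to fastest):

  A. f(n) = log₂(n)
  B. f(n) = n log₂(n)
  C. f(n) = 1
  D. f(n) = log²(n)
C < A < D < B

Comparing growth rates:
C = 1 is O(1)
A = log₂(n) is O(log n)
D = log²(n) is O(log² n)
B = n log₂(n) is O(n log n)

Therefore, the order from slowest to fastest is: C < A < D < B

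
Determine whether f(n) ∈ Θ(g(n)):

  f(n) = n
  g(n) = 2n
True

f(n) = n and g(n) = 2n are both O(n).
Since they have the same asymptotic growth rate, f(n) = Θ(g(n)) is true.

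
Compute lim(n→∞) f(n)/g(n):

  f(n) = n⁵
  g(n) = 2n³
∞

Since n⁵ (O(n⁵)) grows faster than 2n³ (O(n³)),
the ratio f(n)/g(n) → ∞ as n → ∞.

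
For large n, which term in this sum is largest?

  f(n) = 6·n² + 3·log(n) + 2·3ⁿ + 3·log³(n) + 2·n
2·3ⁿ

Looking at each term:
  - 6·n² is O(n²)
  - 3·log(n) is O(log n)
  - 2·3ⁿ is O(3ⁿ)
  - 3·log³(n) is O(log³ n)
  - 2·n is O(n)

The term 2·3ⁿ (O(3ⁿ)) grows fastest and dominates all others.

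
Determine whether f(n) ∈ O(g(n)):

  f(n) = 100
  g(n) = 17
True

f(n) = 100 and g(n) = 17 are both O(1).
Big-O permits equal growth rates (f ≤ c·g for some c), so f(n) = O(g(n)) is true.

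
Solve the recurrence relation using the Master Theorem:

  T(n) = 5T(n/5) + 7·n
Θ(n log n)

Master Theorem: a = 5, b = 5, f(n) = 7·n.
Compute the critical exponent d = log₅(5) = 1.
Compare f(n) = Θ(n) against n^d:
  k = 1 = d, so f(n) = Θ(n^d) — Case 2.
  Work is balanced across levels: T(n) = Θ(n^d log n) = Θ(n log n).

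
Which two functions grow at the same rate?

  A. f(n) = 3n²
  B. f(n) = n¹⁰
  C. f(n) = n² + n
A and C

Examining each function:
  A. 3n² is O(n²)
  B. n¹⁰ is O(n¹⁰)
  C. n² + n is O(n²)

Functions A and C both have the same complexity class.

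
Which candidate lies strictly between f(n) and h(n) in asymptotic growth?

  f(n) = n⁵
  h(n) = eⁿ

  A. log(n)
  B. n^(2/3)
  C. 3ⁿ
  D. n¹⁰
D

We need g(n) with n⁵ = o(g(n)) and g(n) = o(eⁿ), i.e. O(n⁵) ≺ g ≺ O(eⁿ).
Check each option:
  A. log(n) — O(log n) does not grow strictly faster than f(n)
  B. n^(2/3) — O(n^(2/3)) does not grow strictly faster than f(n)
  C. 3ⁿ — O(3ⁿ) does not grow strictly slower than h(n)
  D. n¹⁰ — O(n¹⁰) is strictly between O(n⁵) and O(eⁿ) ✓

Only option D (n¹⁰) lies strictly between.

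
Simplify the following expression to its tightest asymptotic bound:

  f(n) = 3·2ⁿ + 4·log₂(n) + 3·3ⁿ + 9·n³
Θ(3ⁿ)

Order the terms by growth rate: 4·log₂(n) ≺ 9·n³ ≺ 3·2ⁿ ≺ 3·3ⁿ.
The fastest-growing term 3·3ⁿ dominates as n → ∞; dropping its constant factor gives Θ(3ⁿ).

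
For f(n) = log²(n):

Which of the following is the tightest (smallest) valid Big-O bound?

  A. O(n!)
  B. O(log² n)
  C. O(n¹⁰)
B

f(n) = log²(n) is O(log² n).
All listed options are valid Big-O bounds (upper bounds),
but O(log² n) is the tightest (smallest valid bound).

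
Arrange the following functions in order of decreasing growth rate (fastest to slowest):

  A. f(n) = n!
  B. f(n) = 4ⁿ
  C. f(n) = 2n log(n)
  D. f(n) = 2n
A > B > C > D

Comparing growth rates:
A = n! is O(n!)
B = 4ⁿ is O(4ⁿ)
C = 2n log(n) is O(n log n)
D = 2n is O(n)

Therefore, the order from fastest to slowest is: A > B > C > D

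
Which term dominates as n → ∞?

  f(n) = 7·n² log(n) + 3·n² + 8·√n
7·n² log(n)

Looking at each term:
  - 7·n² log(n) is O(n² log n)
  - 3·n² is O(n²)
  - 8·√n is O(√n)

The term 7·n² log(n) (O(n² log n)) grows fastest and dominates all others.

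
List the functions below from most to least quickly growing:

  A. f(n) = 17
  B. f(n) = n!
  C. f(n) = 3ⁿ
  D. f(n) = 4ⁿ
B > D > C > A

Comparing growth rates:
B = n! is O(n!)
D = 4ⁿ is O(4ⁿ)
C = 3ⁿ is O(3ⁿ)
A = 17 is O(1)

Therefore, the order from fastest to slowest is: B > D > C > A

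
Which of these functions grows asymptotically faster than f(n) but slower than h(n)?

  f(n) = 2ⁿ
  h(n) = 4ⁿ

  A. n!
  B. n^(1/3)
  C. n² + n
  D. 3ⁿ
D

We need g(n) with 2ⁿ = o(g(n)) and g(n) = o(4ⁿ), i.e. O(2ⁿ) ≺ g ≺ O(4ⁿ).
Check each option:
  A. n! — O(n!) does not grow strictly slower than h(n)
  B. n^(1/3) — O(n^(1/3)) does not grow strictly faster than f(n)
  C. n² + n — O(n²) does not grow strictly faster than f(n)
  D. 3ⁿ — O(3ⁿ) is strictly between O(2ⁿ) and O(4ⁿ) ✓

Only option D (3ⁿ) lies strictly between.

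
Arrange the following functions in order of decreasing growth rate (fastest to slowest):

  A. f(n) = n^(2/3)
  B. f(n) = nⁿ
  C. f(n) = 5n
B > C > A

Comparing growth rates:
B = nⁿ is O(nⁿ)
C = 5n is O(n)
A = n^(2/3) is O(n^(2/3))

Therefore, the order from fastest to slowest is: B > C > A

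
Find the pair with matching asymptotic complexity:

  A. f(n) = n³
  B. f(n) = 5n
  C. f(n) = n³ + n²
A and C

Examining each function:
  A. n³ is O(n³)
  B. 5n is O(n)
  C. n³ + n² is O(n³)

Functions A and C both have the same complexity class.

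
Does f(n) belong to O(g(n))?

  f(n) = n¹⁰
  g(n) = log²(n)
False

f(n) = n¹⁰ is O(n¹⁰), and g(n) = log²(n) is O(log² n).
Since O(n¹⁰) grows faster than O(log² n), f(n) = O(g(n)) is false.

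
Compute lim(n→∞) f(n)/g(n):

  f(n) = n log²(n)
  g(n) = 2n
∞

Since n log²(n) (O(n log² n)) grows faster than 2n (O(n)),
the ratio f(n)/g(n) → ∞ as n → ∞.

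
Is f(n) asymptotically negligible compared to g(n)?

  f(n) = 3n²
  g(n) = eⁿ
True

f(n) = 3n² is O(n²), and g(n) = eⁿ is O(eⁿ).
Since O(n²) grows strictly slower than O(eⁿ), f(n) = o(g(n)) is true.
This means lim(n→∞) f(n)/g(n) = 0.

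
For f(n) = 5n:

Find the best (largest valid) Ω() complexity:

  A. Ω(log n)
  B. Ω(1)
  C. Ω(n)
C

f(n) = 5n is Ω(n).
All listed options are valid Big-Ω bounds (lower bounds),
but Ω(n) is the tightest (largest valid bound).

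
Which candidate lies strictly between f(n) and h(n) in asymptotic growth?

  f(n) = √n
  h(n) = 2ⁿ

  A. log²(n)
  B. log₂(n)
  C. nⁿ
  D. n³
D

We need g(n) with √n = o(g(n)) and g(n) = o(2ⁿ), i.e. O(√n) ≺ g ≺ O(2ⁿ).
Check each option:
  A. log²(n) — O(log² n) does not grow strictly faster than f(n)
  B. log₂(n) — O(log n) does not grow strictly faster than f(n)
  C. nⁿ — O(nⁿ) does not grow strictly slower than h(n)
  D. n³ — O(n³) is strictly between O(√n) and O(2ⁿ) ✓

Only option D (n³) lies strictly between.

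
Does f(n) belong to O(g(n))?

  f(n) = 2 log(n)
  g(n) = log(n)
True

f(n) = 2 log(n) and g(n) = log(n) are both O(log n).
Big-O permits equal growth rates (f ≤ c·g for some c), so f(n) = O(g(n)) is true.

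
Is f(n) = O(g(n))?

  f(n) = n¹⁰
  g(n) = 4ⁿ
True

f(n) = n¹⁰ is O(n¹⁰), and g(n) = 4ⁿ is O(4ⁿ).
Since O(n¹⁰) ⊆ O(4ⁿ) (f grows no faster than g), f(n) = O(g(n)) is true.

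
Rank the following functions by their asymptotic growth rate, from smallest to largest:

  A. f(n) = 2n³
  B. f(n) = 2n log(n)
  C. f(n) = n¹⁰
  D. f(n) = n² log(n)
B < D < A < C

Comparing growth rates:
B = 2n log(n) is O(n log n)
D = n² log(n) is O(n² log n)
A = 2n³ is O(n³)
C = n¹⁰ is O(n¹⁰)

Therefore, the order from slowest to fastest is: B < D < A < C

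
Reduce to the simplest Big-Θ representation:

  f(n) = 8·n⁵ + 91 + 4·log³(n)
Θ(n⁵)

Order the terms by growth rate: 91 ≺ 4·log³(n) ≺ 8·n⁵.
The fastest-growing term 8·n⁵ dominates as n → ∞; dropping its constant factor gives Θ(n⁵).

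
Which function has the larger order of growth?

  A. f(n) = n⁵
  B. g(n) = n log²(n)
A

f(n) = n⁵ is O(n⁵), while g(n) = n log²(n) is O(n log² n).
Since O(n⁵) grows faster than O(n log² n), f(n) dominates.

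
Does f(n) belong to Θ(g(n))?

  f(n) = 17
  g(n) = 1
True

f(n) = 17 and g(n) = 1 are both O(1).
Since they have the same asymptotic growth rate, f(n) = Θ(g(n)) is true.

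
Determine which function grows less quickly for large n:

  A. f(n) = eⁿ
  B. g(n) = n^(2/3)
B

f(n) = eⁿ is O(eⁿ), while g(n) = n^(2/3) is O(n^(2/3)).
Since O(n^(2/3)) grows slower than O(eⁿ), g(n) is dominated.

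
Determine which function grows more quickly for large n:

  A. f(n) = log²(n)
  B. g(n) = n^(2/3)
B

f(n) = log²(n) is O(log² n), while g(n) = n^(2/3) is O(n^(2/3)).
Since O(n^(2/3)) grows faster than O(log² n), g(n) dominates.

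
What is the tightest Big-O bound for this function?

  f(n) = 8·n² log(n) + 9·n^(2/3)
O(n² log n)

The dominant term in 8·n² log(n) + 9·n^(2/3) is 8·n² log(n), which is Θ(n² log n).
Lower-order terms (9·n^(2/3)) are asymptotically negligible.
Constants are absorbed, so the tightest bound is O(n² log n).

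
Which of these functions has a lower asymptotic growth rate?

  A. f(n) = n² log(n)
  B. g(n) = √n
B

f(n) = n² log(n) is O(n² log n), while g(n) = √n is O(√n).
Since O(√n) grows slower than O(n² log n), g(n) is dominated.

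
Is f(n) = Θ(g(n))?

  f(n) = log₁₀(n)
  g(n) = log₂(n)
True

f(n) = log₁₀(n) and g(n) = log₂(n) are both O(log n).
Since they have the same asymptotic growth rate, f(n) = Θ(g(n)) is true.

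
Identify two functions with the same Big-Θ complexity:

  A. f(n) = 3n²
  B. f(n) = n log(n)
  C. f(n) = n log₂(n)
B and C

Examining each function:
  A. 3n² is O(n²)
  B. n log(n) is O(n log n)
  C. n log₂(n) is O(n log n)

Functions B and C both have the same complexity class.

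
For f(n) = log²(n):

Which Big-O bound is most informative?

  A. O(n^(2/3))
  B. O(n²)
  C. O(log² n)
C

f(n) = log²(n) is O(log² n).
All listed options are valid Big-O bounds (upper bounds),
but O(log² n) is the tightest (smallest valid bound).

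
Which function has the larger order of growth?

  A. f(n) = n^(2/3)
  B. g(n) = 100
A

f(n) = n^(2/3) is O(n^(2/3)), while g(n) = 100 is O(1).
Since O(n^(2/3)) grows faster than O(1), f(n) dominates.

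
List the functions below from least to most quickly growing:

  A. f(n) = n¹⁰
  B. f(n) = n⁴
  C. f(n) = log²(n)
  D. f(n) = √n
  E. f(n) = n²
C < D < E < B < A

Comparing growth rates:
C = log²(n) is O(log² n)
D = √n is O(√n)
E = n² is O(n²)
B = n⁴ is O(n⁴)
A = n¹⁰ is O(n¹⁰)

Therefore, the order from slowest to fastest is: C < D < E < B < A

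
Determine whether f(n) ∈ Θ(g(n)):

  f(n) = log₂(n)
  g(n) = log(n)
True

f(n) = log₂(n) and g(n) = log(n) are both O(log n).
Since they have the same asymptotic growth rate, f(n) = Θ(g(n)) is true.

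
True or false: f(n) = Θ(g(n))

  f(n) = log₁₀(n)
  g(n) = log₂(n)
True

f(n) = log₁₀(n) and g(n) = log₂(n) are both O(log n).
Since they have the same asymptotic growth rate, f(n) = Θ(g(n)) is true.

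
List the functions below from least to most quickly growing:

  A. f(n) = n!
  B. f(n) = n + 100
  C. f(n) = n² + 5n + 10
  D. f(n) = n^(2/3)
D < B < C < A

Comparing growth rates:
D = n^(2/3) is O(n^(2/3))
B = n + 100 is O(n)
C = n² + 5n + 10 is O(n²)
A = n! is O(n!)

Therefore, the order from slowest to fastest is: D < B < C < A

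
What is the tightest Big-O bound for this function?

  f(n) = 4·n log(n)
O(n log n)

The dominant term in 4·n log(n) is 4·n log(n), which is Θ(n log n).
Constants are absorbed, so the tightest bound is O(n log n).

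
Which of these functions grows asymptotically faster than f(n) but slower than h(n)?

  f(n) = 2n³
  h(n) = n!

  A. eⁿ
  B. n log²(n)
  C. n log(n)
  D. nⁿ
A

We need g(n) with 2n³ = o(g(n)) and g(n) = o(n!), i.e. O(n³) ≺ g ≺ O(n!).
Check each option:
  A. eⁿ — O(eⁿ) is strictly between O(n³) and O(n!) ✓
  B. n log²(n) — O(n log² n) does not grow strictly faster than f(n)
  C. n log(n) — O(n log n) does not grow strictly faster than f(n)
  D. nⁿ — O(nⁿ) does not grow strictly slower than h(n)

Only option A (eⁿ) lies strictly between.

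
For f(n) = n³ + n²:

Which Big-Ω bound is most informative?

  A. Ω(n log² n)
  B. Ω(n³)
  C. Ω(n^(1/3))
B

f(n) = n³ + n² is Ω(n³).
All listed options are valid Big-Ω bounds (lower bounds),
but Ω(n³) is the tightest (largest valid bound).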